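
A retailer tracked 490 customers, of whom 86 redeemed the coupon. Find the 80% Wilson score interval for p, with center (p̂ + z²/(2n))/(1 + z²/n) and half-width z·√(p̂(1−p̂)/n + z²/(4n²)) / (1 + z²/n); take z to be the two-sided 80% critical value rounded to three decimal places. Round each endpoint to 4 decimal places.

p̂ = 86/490 = 0.17551; z = 1.282, so z² = 1.643524.
Denominator 1 + z²/n = 1 + 1.643524/490 = 1.003354.
Adjusted center: (0.17551 + z²/(2n))/1.003354 = 0.17659.
Radicand: p̂(1−p̂)/n + z²/(4n²) = 0.000295319 + 0.000001711 = 0.000297030.
Half-width = z·√(radicand)/denom = 1.282·0.017235/1.003354 = 0.02202.
CI: 0.17659 ± 0.02202 = (0.1546, 0.1986).

(0.1546, 0.1986)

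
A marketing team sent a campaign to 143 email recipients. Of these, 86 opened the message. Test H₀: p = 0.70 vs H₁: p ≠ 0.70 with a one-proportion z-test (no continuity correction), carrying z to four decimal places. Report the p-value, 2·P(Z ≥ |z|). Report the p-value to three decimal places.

p-value = 0.010

p̂ = 86/143 = 0.60140.
Under H₀, SE = √(p₀(1−p₀)/n) = √(0.70·0.30/143) = √0.001468531 = 0.038321.
Test statistic (full precision, shown to 4 dp): z = (86/143 − 0.70)/SE₀ ≈ -2.5730.
From the standard normal, 2·P(Z ≥ |z|) = 0.010.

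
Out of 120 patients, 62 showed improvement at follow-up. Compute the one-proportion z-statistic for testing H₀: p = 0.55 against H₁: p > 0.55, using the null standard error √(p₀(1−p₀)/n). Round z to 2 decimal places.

z = -0.73

Sample proportion p̂ = 62/120 = 0.51667.
SE₀ = √(0.55·0.45/120) = 0.045415.
Test statistic: z = -0.03333/0.045415 = -0.73.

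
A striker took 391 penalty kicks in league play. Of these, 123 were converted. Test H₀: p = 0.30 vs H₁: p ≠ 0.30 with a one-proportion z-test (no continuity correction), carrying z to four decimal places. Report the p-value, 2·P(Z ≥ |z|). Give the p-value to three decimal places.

The sample proportion is 123/391 = 0.31458.
SE₀ = √(0.30·0.70/391) = 0.023175.
Test statistic (full precision, shown to 4 dp): z = (123/391 − 0.30)/SE₀ ≈ 0.6290.
p-value = 2·P(Z ≥ |z|) with z = 0.6290 → 0.529.

p-value = 0.529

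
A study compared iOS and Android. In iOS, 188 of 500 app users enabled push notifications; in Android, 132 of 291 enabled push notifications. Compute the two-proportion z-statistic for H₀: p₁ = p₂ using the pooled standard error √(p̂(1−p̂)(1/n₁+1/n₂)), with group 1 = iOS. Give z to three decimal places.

z = -2.145

Sample proportions: p̂₁ = 188/500 = 0.37600 and p̂₂ = 132/291 = 0.45361.
Pooling: p̂ = 320/791 = 0.40455.
Pooled SE = √[0.2408895·0.00543643] ≈ 0.036188.
z = -0.07761/0.036188 = -2.145.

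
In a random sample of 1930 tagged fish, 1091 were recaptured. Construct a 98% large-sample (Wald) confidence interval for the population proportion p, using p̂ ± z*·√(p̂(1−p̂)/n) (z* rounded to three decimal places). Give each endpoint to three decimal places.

(0.539, 0.592)

With x = 1091 successes in n = 1930, p̂ = 0.56528.
SE(p̂) = √(0.56528·0.43472/1930) = 0.011284.
z* = 2.326 at the 98% level.
Margin = 2.326·0.011284 = 0.02625.
CI: 0.56528 ± 0.02625 = (0.539, 0.592).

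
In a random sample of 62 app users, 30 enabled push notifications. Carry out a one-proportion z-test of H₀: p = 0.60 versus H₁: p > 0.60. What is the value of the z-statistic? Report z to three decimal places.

p̂ = 30/62 = 0.48387.
Null standard error: √(0.60·0.40/62) = √0.003870968 = 0.062217.
z = (p̂ − p₀)/SE = (0.48387 − 0.60)/0.062217 = -1.867.

z = -1.867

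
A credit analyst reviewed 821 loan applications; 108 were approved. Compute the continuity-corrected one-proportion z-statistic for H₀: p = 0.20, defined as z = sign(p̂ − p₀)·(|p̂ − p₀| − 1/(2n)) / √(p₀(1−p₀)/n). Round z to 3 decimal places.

p̂ = 108/821 = 0.13155. p̂ − p₀ = -0.068453.
Continuity correction 1/(2n) = 1/1642 = 0.000609.
Corrected numerator: |-0.068453| − 0.000609 = 0.067844.
Null standard error: √(0.20·0.80/821) = √0.000194884 = 0.013960.
z = (−)0.067844/0.013960 = -4.860.

z = -4.860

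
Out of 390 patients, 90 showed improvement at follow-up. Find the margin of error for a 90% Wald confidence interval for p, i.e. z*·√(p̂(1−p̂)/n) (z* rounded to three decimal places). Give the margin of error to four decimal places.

p̂ = 90/390 = 0.23077.
Standard error of p̂: √(0.177515/390) = √0.000455166 = 0.021335.
z* = 1.645 at the 90% level.
So ME = 0.0351.

ME = 0.0351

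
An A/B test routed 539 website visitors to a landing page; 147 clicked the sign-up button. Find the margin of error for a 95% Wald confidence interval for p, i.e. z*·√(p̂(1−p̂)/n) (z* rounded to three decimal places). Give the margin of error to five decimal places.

ME = 0.03760

Sample proportion p̂ = 147/539 = 0.27273.
SE = √(p̂(1−p̂)/n) = √(0.198347/539) = 0.019183.
z* = 1.960 at the 95% level.
So ME = 0.03760.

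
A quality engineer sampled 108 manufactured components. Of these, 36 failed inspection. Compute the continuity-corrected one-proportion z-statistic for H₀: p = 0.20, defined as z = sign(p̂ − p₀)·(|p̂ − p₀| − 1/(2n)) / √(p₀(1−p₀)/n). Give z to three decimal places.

Sample proportion p̂ = 36/108 = 0.33333. p̂ − p₀ = 0.133333.
Continuity correction 1/(2n) = 1/216 = 0.004630.
Corrected numerator: |0.133333| − 0.004630 = 0.128703.
Null standard error: √(0.20·0.80/108) = √0.001481481 = 0.038490.
z = +0.128703/0.038490 = 3.344.

z = 3.344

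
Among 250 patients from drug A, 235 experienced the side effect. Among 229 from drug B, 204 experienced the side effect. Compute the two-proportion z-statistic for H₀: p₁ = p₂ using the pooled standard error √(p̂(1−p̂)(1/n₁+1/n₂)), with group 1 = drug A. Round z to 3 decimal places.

z = 1.943

p̂₁ = 235/250 = 0.94000, p̂₂ = 204/229 = 0.89083.
Pooled p̂ = (235+204)/(250+229) = 439/479 = 0.91649.
SE = √[p̂(1−p̂)(1/n₁+1/n₂)] = √[0.91649·0.08351·(1/250+1/229)] ≈ 0.025305.
z = (p̂₁ − p̂₂)/SE = (0.94000 − 0.89083)/0.025305 = 0.04917/0.025305 = 1.943.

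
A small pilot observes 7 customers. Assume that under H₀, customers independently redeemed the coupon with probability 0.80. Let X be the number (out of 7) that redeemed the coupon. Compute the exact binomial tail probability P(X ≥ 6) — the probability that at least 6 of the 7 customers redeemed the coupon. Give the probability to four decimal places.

X is binomial with n = 7 and p = 0.80.
P(X ≥ 6) = C(7,6)·0.80^6·0.20^1 + C(7,7)·0.80^7·0.20^0.
= 0.367002 + 0.209715 = 0.5767.

P = 0.5767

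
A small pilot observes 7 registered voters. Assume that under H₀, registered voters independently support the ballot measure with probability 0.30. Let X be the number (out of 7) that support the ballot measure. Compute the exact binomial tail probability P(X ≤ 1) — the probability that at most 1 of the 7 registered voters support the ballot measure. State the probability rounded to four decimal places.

P = 0.3294

X is binomial with n = 7 and p = 0.30.
P(X ≤ 1) = C(7,0)·0.30^0·0.70^7 + C(7,1)·0.30^1·0.70^6.
= 0.082354 + 0.247063 = 0.3294.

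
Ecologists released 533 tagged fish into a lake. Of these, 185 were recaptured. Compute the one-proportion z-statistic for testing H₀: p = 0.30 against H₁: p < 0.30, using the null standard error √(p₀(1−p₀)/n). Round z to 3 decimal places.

z = 2.372

p̂ = 185/533 = 0.34709.
Under H₀, SE = √(p₀(1−p₀)/n) = √(0.30·0.70/533) = √0.000393996 = 0.019849.
Test statistic: z = 0.04709/0.019849 = 2.372.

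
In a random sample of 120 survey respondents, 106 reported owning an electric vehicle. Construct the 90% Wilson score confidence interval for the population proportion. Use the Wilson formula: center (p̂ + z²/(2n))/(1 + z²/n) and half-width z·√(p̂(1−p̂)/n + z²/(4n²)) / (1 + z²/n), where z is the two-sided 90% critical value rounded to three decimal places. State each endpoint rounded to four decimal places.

(0.8265, 0.9233)

p̂ = 106/120 = 0.88333; z = 1.645, so z² = 2.706025.
1 + z²/n = 1.022550.
Adjusted center: (0.88333 + z²/(2n))/1.022550 = 0.87488.
Radicand: p̂(1−p̂)/n + z²/(4n²) = 0.000858796 + 0.000046980 = 0.000905776.
Half-width = z·√(radicand)/denom = 1.645·0.030096/1.022550 = 0.04842.
Interval: 0.87488 ± 0.04842 → (0.8265, 0.9233).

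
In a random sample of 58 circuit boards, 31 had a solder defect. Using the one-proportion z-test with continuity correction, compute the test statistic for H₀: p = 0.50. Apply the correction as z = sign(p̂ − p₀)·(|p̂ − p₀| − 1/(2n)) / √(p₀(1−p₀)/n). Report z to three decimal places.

With x = 31 successes in n = 58, p̂ = 0.53448. p̂ − p₀ = 0.034483.
Continuity correction 1/(2n) = 1/116 = 0.008621.
Corrected numerator: |0.034483| − 0.008621 = 0.025862.
Null standard error: √(0.50·0.50/58) = √0.004310345 = 0.065653.
z = +0.025862/0.065653 = 0.394.

z = 0.394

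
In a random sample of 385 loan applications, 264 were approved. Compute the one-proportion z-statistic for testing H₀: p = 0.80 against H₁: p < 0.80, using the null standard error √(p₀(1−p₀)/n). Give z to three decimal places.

z = -5.606

Sample proportion p̂ = 264/385 = 0.68571.
Under H₀, SE = √(p₀(1−p₀)/n) = √(0.80·0.20/385) = √0.000415584 = 0.020386.
z = (0.68571 − 0.80)/0.020386 = -0.11429/0.020386 = -5.606.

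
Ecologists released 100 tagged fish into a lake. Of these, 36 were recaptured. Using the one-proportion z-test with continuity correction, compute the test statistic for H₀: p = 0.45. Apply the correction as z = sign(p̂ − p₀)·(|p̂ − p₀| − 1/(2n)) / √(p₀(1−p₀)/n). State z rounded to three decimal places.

z = -1.709

The sample proportion is 36/100 = 0.36000. p̂ − p₀ = -0.090000.
1/(2n) = 0.005000.
Corrected numerator: |-0.090000| − 0.005000 = 0.085000.
Null standard error: √(0.45·0.55/100) = √0.002475000 = 0.049749.
z = −0.085000/0.049749 = -1.709.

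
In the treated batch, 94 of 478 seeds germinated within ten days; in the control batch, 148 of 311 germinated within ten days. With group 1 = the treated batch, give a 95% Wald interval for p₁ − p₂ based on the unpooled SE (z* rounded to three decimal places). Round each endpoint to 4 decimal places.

p̂₁ = 0.19665, p̂₂ = 0.47588, so the observed difference is -0.27923.
SE = √(0.000330503 + 0.000801989) = √0.001132492 = 0.033653.
For 95% confidence, z* = 1.960. Margin = 1.960·0.033653 = 0.06596.
Interval: -0.27923 ± 0.06596 → (-0.3452, -0.2133).

(-0.3452, -0.2133)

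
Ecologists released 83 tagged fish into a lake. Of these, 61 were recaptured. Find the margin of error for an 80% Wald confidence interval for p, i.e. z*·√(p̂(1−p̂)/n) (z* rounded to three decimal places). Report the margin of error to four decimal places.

Sample proportion p̂ = 61/83 = 0.73494.
Standard error of p̂: √(0.194803/83) = √0.002347028 = 0.048446.
z* = 1.282 at the 80% level.
ME = 1.282·0.048446 = 0.0621.

ME = 0.0621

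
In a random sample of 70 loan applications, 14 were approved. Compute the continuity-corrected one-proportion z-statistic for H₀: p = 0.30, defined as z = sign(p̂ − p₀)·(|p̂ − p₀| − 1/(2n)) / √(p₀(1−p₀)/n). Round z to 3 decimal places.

p̂ = 14/70 = 0.20000. p̂ − p₀ = -0.100000.
Continuity correction 1/(2n) = 1/140 = 0.007143.
Corrected numerator: |-0.100000| − 0.007143 = 0.092857.
SE₀ = √(0.30·0.70/70) = 0.054772.
z = (−)0.092857/0.054772 = -1.695.

z = -1.695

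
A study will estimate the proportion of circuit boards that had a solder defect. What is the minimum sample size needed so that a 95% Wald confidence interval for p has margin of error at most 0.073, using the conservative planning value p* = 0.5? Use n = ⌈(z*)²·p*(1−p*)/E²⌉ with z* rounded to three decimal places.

For 95% confidence, z* = 1.960.
p*(1−p*) = 0.2500.
(z*)²·p*(1−p*)/E² = 3.841600·0.2500/0.005329 = 180.221.
⌈180.221⌉ = 181.

n = 181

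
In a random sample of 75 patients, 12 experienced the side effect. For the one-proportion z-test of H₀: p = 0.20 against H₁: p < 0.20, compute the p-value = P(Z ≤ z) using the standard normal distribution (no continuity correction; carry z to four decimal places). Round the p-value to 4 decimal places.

p̂ = 12/75 = 0.16000.
SE₀ = √(0.20·0.80/75) = 0.046188.
Test statistic (full precision, shown to 4 dp): z = (12/75 − 0.20)/SE₀ ≈ -0.8660.
From the standard normal, P(Z ≤ z) = 0.1932.

p-value = 0.1932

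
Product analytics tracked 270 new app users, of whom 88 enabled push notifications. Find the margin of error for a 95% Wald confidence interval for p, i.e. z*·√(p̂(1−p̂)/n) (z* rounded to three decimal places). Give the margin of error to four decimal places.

ME = 0.0559

p̂ = 88/270 = 0.32593.
SE = √(p̂(1−p̂)/n) = √(0.219698/270) = 0.028525.
For 95% confidence, z* = 1.960.
So ME = 0.0559.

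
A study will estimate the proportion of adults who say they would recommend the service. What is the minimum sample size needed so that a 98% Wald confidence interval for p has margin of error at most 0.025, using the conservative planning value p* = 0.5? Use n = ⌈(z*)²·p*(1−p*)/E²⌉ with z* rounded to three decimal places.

z* = 2.326 at the 98% level.
p*(1−p*) = 0.2500.
(z*)²·p*(1−p*)/E² = 5.410276·0.2500/0.000625 = 2164.110.
Rounding up, n = 2165.

n = 2165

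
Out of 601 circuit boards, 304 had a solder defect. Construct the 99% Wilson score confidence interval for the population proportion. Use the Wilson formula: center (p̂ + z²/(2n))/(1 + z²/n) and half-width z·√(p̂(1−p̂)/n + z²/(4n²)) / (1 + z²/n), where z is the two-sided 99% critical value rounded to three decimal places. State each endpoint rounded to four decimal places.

p̂ = 304/601 = 0.50582; z = 2.576, so z² = 6.635776.
1 + z²/n = 1.011041.
Adjusted center: (0.50582 + z²/(2n))/1.011041 = 0.50576.
Radicand: p̂(1−p̂)/n + z²/(4n²) = 0.000415917 + 0.000004593 = 0.000420510.
Half-width = z·√(radicand)/denom = 2.576·0.020506/1.011041 = 0.05225.
CI: 0.50576 ± 0.05225 = (0.4535, 0.5580).

(0.4535, 0.5580)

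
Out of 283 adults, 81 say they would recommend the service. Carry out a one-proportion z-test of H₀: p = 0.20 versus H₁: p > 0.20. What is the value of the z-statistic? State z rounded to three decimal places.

With x = 81 successes in n = 283, p̂ = 0.28622.
SE₀ = √(0.20·0.80/283) = 0.023778.
z = (0.28622 − 0.20)/0.023778 = 0.08622/0.023778 = 3.626.

z = 3.626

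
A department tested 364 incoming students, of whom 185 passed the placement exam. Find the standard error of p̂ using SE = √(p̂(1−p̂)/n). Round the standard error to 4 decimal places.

Sample proportion p̂ = 185/364 = 0.50824.
p̂(1−p̂) = 0.249932.
SE = √(0.249932/364) = √0.000686626 = 0.0262.

SE = 0.0262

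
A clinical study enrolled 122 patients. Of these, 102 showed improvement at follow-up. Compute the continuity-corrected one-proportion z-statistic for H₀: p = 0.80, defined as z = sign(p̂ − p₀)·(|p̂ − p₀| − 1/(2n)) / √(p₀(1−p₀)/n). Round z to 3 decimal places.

With x = 102 successes in n = 122, p̂ = 0.83607. p̂ − p₀ = 0.036066.
1/(2n) = 0.004098.
Corrected numerator: |0.036066| − 0.004098 = 0.031968.
SE₀ = √(0.80·0.20/122) = 0.036214.
z = +0.031968/0.036214 = 0.883.

z = 0.883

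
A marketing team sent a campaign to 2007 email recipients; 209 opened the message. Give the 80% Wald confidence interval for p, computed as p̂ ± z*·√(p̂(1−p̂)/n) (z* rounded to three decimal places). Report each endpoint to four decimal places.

(0.0954, 0.1129)

Sample proportion p̂ = 209/2007 = 0.10414.
Standard error of p̂: √(0.093291/2007) = √0.000046483 = 0.006818.
For 80% confidence, z* = 1.282.
Margin = 1.282·0.006818 = 0.00874.
Interval: 0.10414 ± 0.00874 → (0.0954, 0.1129).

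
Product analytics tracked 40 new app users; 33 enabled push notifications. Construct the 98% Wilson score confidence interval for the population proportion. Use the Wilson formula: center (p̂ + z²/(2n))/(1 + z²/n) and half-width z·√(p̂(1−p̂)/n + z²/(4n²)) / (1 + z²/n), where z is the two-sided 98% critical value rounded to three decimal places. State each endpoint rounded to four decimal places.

Here p̂ = 33/40 = 0.82500 and z = 2.326 (z² = 5.410276).
1 + z²/n = 1.135257.
Center = (0.82500 + 0.067628)/1.135257 = 0.78628.
Radicand: p̂(1−p̂)/n + z²/(4n²) = 0.003609375 + 0.000845356 = 0.004454731.
Half-width = z·√(radicand)/denom = 2.326·0.066744/1.135257 = 0.13675.
CI: 0.78628 ± 0.13675 = (0.6495, 0.9230).

(0.6495, 0.9230)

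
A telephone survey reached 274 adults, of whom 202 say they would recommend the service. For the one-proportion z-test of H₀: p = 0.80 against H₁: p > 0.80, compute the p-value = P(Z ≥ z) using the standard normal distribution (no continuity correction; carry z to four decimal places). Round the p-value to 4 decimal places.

With x = 202 successes in n = 274, p̂ = 0.73723.
Under H₀, SE = √(p₀(1−p₀)/n) = √(0.80·0.20/274) = √0.000583942 = 0.024165.
Test statistic (full precision, shown to 4 dp): z = (202/274 − 0.80)/SE₀ ≈ -2.5977.
p-value = P(Z ≥ z) with z = -2.5977 → 0.9953.

p-value = 0.9953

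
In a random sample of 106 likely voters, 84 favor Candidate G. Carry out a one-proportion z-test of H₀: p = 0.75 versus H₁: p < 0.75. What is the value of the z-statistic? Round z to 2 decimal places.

z = 1.01

p̂ = 84/106 = 0.79245.
SE₀ = √(0.75·0.25/106) = 0.042058.
Test statistic: z = 0.04245/0.042058 = 1.01.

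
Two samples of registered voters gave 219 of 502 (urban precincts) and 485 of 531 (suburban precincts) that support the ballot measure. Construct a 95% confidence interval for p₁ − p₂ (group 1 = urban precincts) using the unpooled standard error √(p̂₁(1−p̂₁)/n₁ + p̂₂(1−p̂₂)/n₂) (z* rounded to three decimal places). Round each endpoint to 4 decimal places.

p̂₁ = 219/502 = 0.43625, p̂₂ = 485/531 = 0.91337; p̂₁ − p̂₂ = -0.47712.
Unpooled SE = √(p̂₁(1−p̂₁)/n₁ + p̂₂(1−p̂₂)/n₂) = √(0.000489913 + 0.000149010) = 0.025277.
The 95% critical value is z* = 1.960. Margin = 1.960·0.025277 = 0.04954.
Interval: -0.47712 ± 0.04954 → (-0.5267, -0.4276).

(-0.5267, -0.4276)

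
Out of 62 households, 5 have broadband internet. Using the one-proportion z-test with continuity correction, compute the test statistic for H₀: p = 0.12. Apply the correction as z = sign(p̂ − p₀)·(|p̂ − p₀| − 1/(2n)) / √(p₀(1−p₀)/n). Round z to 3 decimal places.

Sample proportion p̂ = 5/62 = 0.08065. p̂ − p₀ = -0.039355.
1/(2n) = 0.008065.
Corrected numerator: |-0.039355| − 0.008065 = 0.031290.
SE₀ = √(0.12·0.88/62) = 0.041270.
z = −0.031290/0.041270 = -0.758.

z = -0.758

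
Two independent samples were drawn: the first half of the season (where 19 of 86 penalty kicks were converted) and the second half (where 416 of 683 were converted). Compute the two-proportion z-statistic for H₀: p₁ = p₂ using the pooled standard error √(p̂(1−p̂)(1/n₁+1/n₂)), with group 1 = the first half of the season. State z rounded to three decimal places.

Sample proportions: p̂₁ = 19/86 = 0.22093 and p̂₂ = 416/683 = 0.60908.
Pooled p̂ = (19+416)/(86+683) = 435/769 = 0.56567.
SE = √[p̂(1−p̂)(1/n₁+1/n₂)] = √[0.56567·0.43433·(1/86+1/683)] ≈ 0.056715.
z = (p̂₁ − p̂₂)/SE = (0.22093 − 0.60908)/0.056715 = -0.38815/0.056715 = -6.844.

z = -6.844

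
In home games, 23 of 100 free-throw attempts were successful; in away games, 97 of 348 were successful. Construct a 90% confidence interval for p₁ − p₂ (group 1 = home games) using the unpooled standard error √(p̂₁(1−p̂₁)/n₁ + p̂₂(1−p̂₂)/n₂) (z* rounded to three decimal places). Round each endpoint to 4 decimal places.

p̂₁ = 23/100 = 0.23000, p̂₂ = 97/348 = 0.27874; p̂₁ − p̂₂ = -0.04874.
SE = √(0.001771000 + 0.000577707) = √0.002348707 = 0.048463.
The 90% critical value is z* = 1.645. Margin = 1.645·0.048463 = 0.07972.
So the interval runs from -0.1285 to 0.0310.

(-0.1285, 0.0310)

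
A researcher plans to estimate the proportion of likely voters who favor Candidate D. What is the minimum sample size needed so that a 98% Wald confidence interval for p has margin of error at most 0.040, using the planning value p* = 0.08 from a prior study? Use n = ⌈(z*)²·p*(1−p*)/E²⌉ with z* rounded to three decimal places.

n = 249

z* = 2.326 at the 98% level.
p*(1−p*) = 0.08·0.92 = 0.0736.
(z*)²·p*(1−p*)/E² = 5.410276·0.0736/0.001600 = 248.873.
Rounding up, n = 249.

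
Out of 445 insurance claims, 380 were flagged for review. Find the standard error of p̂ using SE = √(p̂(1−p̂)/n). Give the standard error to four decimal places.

SE = 0.0167

p̂ = 380/445 = 0.85393.
p̂(1−p̂) = 0.85393·0.14607 = 0.124734.
Dividing by n and taking the root: √0.000280301 = 0.0167.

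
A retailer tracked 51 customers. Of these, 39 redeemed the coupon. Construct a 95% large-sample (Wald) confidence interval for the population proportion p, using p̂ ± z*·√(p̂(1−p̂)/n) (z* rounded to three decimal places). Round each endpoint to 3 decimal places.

With x = 39 successes in n = 51, p̂ = 0.76471.
Standard error of p̂: √(0.179931/51) = √0.003528055 = 0.059397.
z* = 1.960 at the 95% level.
Margin of error: 1.960 × 0.059397 = 0.11642.
So the interval runs from 0.648 to 0.881.

(0.648, 0.881)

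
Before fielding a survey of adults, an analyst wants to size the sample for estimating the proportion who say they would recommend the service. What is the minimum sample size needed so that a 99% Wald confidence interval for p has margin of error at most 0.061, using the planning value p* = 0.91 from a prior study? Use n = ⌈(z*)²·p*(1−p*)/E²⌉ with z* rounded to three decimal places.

n = 147

The 99% critical value is z* = 2.576.
p*(1−p*) = 0.91·0.09 = 0.0819.
Required n before rounding: 6.635776 × 0.0819 / 0.061² = 146.055.
⌈146.055⌉ = 147.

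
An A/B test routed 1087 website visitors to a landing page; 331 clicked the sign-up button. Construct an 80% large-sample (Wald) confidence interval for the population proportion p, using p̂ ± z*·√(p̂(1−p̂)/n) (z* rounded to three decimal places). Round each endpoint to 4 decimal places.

p̂ = 331/1087 = 0.30451.
Standard error of p̂: √(0.211783/1087) = √0.000194832 = 0.013958.
The 80% critical value is z* = 1.282.
Margin of error: 1.282 × 0.013958 = 0.01789.
Interval: 0.30451 ± 0.01789 → (0.2866, 0.3224).

(0.2866, 0.3224)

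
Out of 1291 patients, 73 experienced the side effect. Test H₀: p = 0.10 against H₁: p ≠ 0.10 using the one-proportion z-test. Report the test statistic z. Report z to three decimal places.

The sample proportion is 73/1291 = 0.05655.
Under H₀, SE = √(p₀(1−p₀)/n) = √(0.10·0.90/1291) = √0.000069713 = 0.008349.
z = (0.05655 − 0.10)/0.008349 = -0.04345/0.008349 = -5.204.

z = -5.204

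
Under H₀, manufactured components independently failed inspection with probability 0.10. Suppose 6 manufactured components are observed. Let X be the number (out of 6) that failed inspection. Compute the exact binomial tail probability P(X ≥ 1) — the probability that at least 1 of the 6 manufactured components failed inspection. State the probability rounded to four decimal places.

X is binomial with n = 6 and p = 0.10.
P(X ≥ 1) = Σ_{j=1}^{6} C(6,j)·0.10^j·0.90^{6−j}.
= 0.354294 + 0.098415 + 0.014580 + 0.001215 + 0.000054 + 0.000001 = 0.4686.

P = 0.4686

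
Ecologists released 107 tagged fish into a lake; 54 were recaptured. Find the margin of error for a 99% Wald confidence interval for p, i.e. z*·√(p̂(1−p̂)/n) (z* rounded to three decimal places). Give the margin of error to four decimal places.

ME = 0.1245

The sample proportion is 54/107 = 0.50467.
SE(p̂) = √(0.50467·0.49533/107) = 0.048335.
z* = 2.576 at the 99% level.
So ME = 0.1245.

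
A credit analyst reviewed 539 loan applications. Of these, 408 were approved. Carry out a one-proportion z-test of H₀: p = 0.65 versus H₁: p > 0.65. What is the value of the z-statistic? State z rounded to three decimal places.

With x = 408 successes in n = 539, p̂ = 0.75696.
Null standard error: √(0.65·0.35/539) = √0.000422078 = 0.020545.
Test statistic: z = 0.10696/0.020545 = 5.206.

z = 5.206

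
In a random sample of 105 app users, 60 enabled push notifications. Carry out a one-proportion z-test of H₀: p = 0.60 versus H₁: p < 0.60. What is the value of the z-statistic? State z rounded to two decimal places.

The sample proportion is 60/105 = 0.57143.
SE₀ = √(0.60·0.40/105) = 0.047809.
Test statistic: z = -0.02857/0.047809 = -0.60.

z = -0.60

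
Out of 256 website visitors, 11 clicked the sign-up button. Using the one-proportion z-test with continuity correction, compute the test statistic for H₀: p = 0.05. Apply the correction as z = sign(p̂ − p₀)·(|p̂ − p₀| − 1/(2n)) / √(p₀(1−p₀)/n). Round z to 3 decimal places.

Sample proportion p̂ = 11/256 = 0.04297. p̂ − p₀ = -0.007031.
1/(2n) = 0.001953.
Corrected numerator: |-0.007031| − 0.001953 = 0.005078.
Under H₀, SE = √(p₀(1−p₀)/n) = √(0.05·0.95/256) = √0.000185547 = 0.013622.
z = −0.005078/0.013622 = -0.373.

z = -0.373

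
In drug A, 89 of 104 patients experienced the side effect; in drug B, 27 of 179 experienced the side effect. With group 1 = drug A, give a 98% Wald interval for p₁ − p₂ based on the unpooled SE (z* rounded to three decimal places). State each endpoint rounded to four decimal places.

p̂₁ = 0.85577, p̂₂ = 0.15084, so the observed difference is 0.70493.
SE = √(0.001186810 + 0.000715564) = √0.001902374 = 0.043616.
The 98% critical value is z* = 2.326. Margin of error = 0.10145.
So the interval runs from 0.6035 to 0.8064.

(0.6035, 0.8064)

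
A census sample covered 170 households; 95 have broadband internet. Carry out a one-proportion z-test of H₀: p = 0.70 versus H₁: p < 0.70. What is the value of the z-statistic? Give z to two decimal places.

The sample proportion is 95/170 = 0.55882.
Null standard error: √(0.70·0.30/170) = √0.001235294 = 0.035147.
z = (0.55882 − 0.70)/0.035147 = -0.14118/0.035147 = -4.02.

z = -4.02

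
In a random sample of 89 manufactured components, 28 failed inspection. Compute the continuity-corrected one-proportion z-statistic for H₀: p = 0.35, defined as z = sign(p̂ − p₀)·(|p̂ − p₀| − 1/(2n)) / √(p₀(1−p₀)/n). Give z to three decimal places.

z = -0.589

p̂ = 28/89 = 0.31461. p̂ − p₀ = -0.035393.
Continuity correction 1/(2n) = 1/178 = 0.005618.
Corrected numerator: |-0.035393| − 0.005618 = 0.029775.
Under H₀, SE = √(p₀(1−p₀)/n) = √(0.35·0.65/89) = √0.002556180 = 0.050559.
z = (−)0.029775/0.050559 = -0.589.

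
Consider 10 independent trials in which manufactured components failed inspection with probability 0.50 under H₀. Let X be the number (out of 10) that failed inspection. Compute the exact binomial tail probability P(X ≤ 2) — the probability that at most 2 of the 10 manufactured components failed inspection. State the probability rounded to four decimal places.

P = 0.0547

X ~ Binomial(n=10, p=0.50).
P(X ≤ 2) = C(10,0)·0.50^0·0.50^10 + C(10,1)·0.50^1·0.50^9 + C(10,2)·0.50^2·0.50^8.
= 0.000977 + 0.009766 + 0.043945 = 0.0547.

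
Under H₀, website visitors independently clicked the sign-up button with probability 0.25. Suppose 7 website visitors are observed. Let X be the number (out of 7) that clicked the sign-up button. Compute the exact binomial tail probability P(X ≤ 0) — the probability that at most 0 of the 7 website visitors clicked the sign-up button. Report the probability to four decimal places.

X is binomial with n = 7 and p = 0.25.
P(X ≤ 0) = C(7,0)·0.25^0·0.75^7.
= 0.133484 = 0.1335.

P = 0.1335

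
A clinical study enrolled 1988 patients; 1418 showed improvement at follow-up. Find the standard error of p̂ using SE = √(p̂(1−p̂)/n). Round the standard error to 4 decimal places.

With x = 1418 successes in n = 1988, p̂ = 0.71328.
p̂(1−p̂) = 0.71328·0.28672 = 0.204512.
SE = √(0.204512/1988) = √0.000102873 = 0.0101.

SE = 0.0101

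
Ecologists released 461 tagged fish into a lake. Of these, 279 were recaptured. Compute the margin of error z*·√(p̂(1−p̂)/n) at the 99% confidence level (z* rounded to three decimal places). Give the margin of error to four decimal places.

ME = 0.0586

The sample proportion is 279/461 = 0.60521.
Standard error of p̂: √(0.238932/461) = √0.000518290 = 0.022766.
The 99% critical value is z* = 2.576.
So ME = 0.0586.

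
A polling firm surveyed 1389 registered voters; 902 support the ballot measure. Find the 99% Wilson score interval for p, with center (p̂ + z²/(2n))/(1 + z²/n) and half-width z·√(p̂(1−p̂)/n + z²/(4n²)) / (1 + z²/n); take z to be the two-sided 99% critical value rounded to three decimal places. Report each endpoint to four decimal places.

p̂ = 902/1389 = 0.64939; z = 2.576, so z² = 6.635776.
Denominator 1 + z²/n = 1 + 6.635776/1389 = 1.004777.
Adjusted center: (0.64939 + z²/(2n))/1.004777 = 0.64868.
Radicand: p̂(1−p̂)/n + z²/(4n²) = 0.000163919 + 0.000000860 = 0.000164779.
Half-width = 2.576·√0.000164779/1.004777 = 0.03291.
CI: 0.64868 ± 0.03291 = (0.6158, 0.6816).

(0.6158, 0.6816)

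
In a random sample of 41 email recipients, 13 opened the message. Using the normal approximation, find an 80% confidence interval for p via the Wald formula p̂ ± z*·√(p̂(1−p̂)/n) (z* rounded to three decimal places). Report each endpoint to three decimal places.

(0.224, 0.410)

Sample proportion p̂ = 13/41 = 0.31707.
SE = √(p̂(1−p̂)/n) = √(0.216538/41) = 0.072673.
For 80% confidence, z* = 1.282.
Margin of error: 1.282 × 0.072673 = 0.09317.
CI: 0.31707 ± 0.09317 = (0.224, 0.410).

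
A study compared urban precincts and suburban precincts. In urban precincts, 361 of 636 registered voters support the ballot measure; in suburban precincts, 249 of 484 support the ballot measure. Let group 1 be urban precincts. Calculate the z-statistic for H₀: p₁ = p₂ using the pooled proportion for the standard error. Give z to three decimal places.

z = 1.769

p̂₁ = 361/636 = 0.56761, p̂₂ = 249/484 = 0.51446.
Pooling: p̂ = 610/1120 = 0.54464.
Pooled SE = √[0.2480070·0.00363844] ≈ 0.030039.
z = 0.05315/0.030039 = 1.769.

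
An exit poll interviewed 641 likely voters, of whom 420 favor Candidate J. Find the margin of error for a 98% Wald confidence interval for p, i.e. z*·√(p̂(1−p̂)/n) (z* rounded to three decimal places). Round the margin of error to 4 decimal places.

p̂ = 420/641 = 0.65523.
SE(p̂) = √(0.65523·0.34477/641) = 0.018773.
z* = 2.326 at the 98% level.
So ME = 0.0437.

ME = 0.0437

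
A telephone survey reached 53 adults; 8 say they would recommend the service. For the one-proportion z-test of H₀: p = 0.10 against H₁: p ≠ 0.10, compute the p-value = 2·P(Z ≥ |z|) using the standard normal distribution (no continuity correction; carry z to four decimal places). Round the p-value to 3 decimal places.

p-value = 0.216

The sample proportion is 8/53 = 0.15094.
Null standard error: √(0.10·0.90/53) = √0.001698113 = 0.041208.
z = (p̂ − p₀)/SE = (8/53 − 0.10)/0.041208 ≈ 1.2362.
p-value = 2·P(Z ≥ |z|) with z = 1.2362 → 0.216.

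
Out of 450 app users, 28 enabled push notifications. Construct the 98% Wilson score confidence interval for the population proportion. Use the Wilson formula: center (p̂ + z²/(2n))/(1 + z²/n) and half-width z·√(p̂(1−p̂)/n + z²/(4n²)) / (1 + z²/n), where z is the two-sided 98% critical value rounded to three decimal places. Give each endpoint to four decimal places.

p̂ = 28/450 = 0.06222; z = 2.326, so z² = 5.410276.
Denominator 1 + z²/n = 1 + 5.410276/450 = 1.012023.
Center = (0.06222 + 0.006011)/1.012023 = 0.06742.
Radicand: p̂(1−p̂)/n + z²/(4n²) = 0.000129668 + 0.000006679 = 0.000136347.
Half-width = 2.326·√0.000136347/1.012023 = 0.02684.
CI: 0.06742 ± 0.02684 = (0.0406, 0.0943).

(0.0406, 0.0943)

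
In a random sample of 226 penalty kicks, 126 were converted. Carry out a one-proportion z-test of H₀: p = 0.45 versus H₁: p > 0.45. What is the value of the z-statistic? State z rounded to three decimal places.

z = 3.249

Sample proportion p̂ = 126/226 = 0.55752.
Under H₀, SE = √(p₀(1−p₀)/n) = √(0.45·0.55/226) = √0.001095133 = 0.033093.
z = (0.55752 − 0.45)/0.033093 = 0.10752/0.033093 = 3.249.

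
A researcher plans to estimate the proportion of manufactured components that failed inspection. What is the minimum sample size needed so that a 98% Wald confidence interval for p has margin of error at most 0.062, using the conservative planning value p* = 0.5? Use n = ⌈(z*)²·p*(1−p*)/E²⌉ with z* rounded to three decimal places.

For 98% confidence, z* = 2.326.
p*(1−p*) = 0.2500.
Required n before rounding: 5.410276 × 0.2500 / 0.062² = 351.865.
⌈351.865⌉ = 352.

n = 352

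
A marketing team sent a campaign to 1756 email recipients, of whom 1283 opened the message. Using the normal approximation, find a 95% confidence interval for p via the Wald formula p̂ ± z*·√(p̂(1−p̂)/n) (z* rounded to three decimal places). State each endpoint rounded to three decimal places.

(0.710, 0.751)

The sample proportion is 1283/1756 = 0.73064.
SE = √(p̂(1−p̂)/n) = √(0.196806/1756) = 0.010587.
For 95% confidence, z* = 1.960.
Margin of error: 1.960 × 0.010587 = 0.02075.
So the interval runs from 0.710 to 0.751.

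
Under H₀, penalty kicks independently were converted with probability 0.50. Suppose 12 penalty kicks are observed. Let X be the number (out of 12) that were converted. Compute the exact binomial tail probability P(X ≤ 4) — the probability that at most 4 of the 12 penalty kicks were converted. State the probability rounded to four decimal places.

P = 0.1938

X ~ Binomial(n=12, p=0.50).
P(X ≤ 4) = Σ_{j=0}^{4} C(12,j)·0.50^j·0.50^{12−j}.
= 0.000244 + 0.002930 + 0.016113 + 0.053711 + 0.120850 = 0.1938.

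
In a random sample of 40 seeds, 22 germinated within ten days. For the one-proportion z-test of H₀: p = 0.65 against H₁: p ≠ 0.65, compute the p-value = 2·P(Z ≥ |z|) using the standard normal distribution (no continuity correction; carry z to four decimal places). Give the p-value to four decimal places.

p-value = 0.1848

The sample proportion is 22/40 = 0.55000.
Null standard error: √(0.65·0.35/40) = √0.005687500 = 0.075416.
z = (p̂ − p₀)/SE = (22/40 − 0.65)/0.075416 ≈ -1.3260.
p-value = 2·P(Z ≥ |z|) with z = -1.3260 → 0.1848.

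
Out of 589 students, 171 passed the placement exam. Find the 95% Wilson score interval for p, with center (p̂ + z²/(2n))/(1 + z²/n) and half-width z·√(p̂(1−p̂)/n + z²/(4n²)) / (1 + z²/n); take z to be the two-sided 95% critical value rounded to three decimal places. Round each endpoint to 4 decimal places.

p̂ = 171/589 = 0.29032; z = 1.960, so z² = 3.841600.
Denominator 1 + z²/n = 1 + 3.841600/589 = 1.006522.
Adjusted center: (0.29032 + z²/(2n))/1.006522 = 0.29168.
Radicand: p̂(1−p̂)/n + z²/(4n²) = 0.000349805 + 0.000002768 = 0.000352573.
Half-width = z·√(radicand)/denom = 1.960·0.018777/1.006522 = 0.03656.
CI: 0.29168 ± 0.03656 = (0.2551, 0.3282).

(0.2551, 0.3282)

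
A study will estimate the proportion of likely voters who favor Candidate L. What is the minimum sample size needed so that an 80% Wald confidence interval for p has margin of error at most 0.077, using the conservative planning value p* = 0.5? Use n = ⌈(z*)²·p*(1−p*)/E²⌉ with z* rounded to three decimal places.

For 80% confidence, z* = 1.282.
p*(1−p*) = 0.50·0.50 = 0.2500.
(z*)²·p*(1−p*)/E² = 1.643524·0.2500/0.005929 = 69.300.
⌈69.300⌉ = 70.

n = 70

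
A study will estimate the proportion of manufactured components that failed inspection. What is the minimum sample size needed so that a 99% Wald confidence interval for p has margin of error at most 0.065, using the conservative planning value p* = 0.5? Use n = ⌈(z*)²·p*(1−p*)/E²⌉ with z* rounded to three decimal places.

n = 393

For 99% confidence, z* = 2.576.
p*(1−p*) = 0.50·0.50 = 0.2500.
(z*)²·p*(1−p*)/E² = 6.635776·0.2500/0.004225 = 392.649.
⌈392.649⌉ = 393.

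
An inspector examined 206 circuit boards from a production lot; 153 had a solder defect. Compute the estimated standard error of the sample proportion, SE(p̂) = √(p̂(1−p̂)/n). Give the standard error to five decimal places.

SE = 0.03046

The sample proportion is 153/206 = 0.74272.
p̂(1−p̂) = 0.74272·0.25728 = 0.191087.
SE = √(0.191087/206) = √0.000927607 = 0.03046.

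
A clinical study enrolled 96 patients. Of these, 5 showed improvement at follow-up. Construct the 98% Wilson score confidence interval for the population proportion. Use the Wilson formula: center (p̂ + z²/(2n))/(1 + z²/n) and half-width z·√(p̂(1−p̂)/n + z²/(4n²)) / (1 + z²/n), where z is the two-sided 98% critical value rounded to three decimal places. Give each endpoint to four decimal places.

(0.0194, 0.1326)

p̂ = 5/96 = 0.05208; z = 2.326, so z² = 5.410276.
Denominator 1 + z²/n = 1 + 5.410276/96 = 1.056357.
Adjusted center: (0.05208 + z²/(2n))/1.056357 = 0.07598.
Radicand: p̂(1−p̂)/n + z²/(4n²) = 0.000514278 + 0.000146763 = 0.000661041.
Half-width = 2.326·√0.000661041/1.056357 = 0.05661.
Interval: 0.07598 ± 0.05661 → (0.0194, 0.1326).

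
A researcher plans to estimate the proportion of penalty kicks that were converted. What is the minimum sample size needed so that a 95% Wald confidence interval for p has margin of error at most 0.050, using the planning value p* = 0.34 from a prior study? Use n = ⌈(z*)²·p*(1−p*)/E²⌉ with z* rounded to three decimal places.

z* = 1.960 at the 95% level.
p*(1−p*) = 0.2244.
Required n before rounding: 3.841600 × 0.2244 / 0.050² = 344.822.
⌈344.822⌉ = 345.

n = 345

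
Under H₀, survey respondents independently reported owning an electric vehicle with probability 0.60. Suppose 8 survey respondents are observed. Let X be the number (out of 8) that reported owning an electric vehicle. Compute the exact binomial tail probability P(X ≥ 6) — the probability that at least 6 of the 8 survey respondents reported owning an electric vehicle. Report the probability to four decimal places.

X ~ Binomial(n=8, p=0.60).
P(X ≥ 6) = C(8,6)·0.60^6·0.40^2 + C(8,7)·0.60^7·0.40^1 + C(8,8)·0.60^8·0.40^0.
= 0.209019 + 0.089580 + 0.016796 = 0.3154.

P = 0.3154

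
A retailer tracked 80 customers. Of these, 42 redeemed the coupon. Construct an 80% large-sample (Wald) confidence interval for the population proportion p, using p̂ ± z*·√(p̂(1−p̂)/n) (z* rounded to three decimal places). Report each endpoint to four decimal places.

With x = 42 successes in n = 80, p̂ = 0.52500.
Standard error of p̂: √(0.249375/80) = √0.003117187 = 0.055832.
z* = 1.282 at the 80% level.
Margin = 1.282·0.055832 = 0.07158.
Interval: 0.52500 ± 0.07158 → (0.4534, 0.5966).

(0.4534, 0.5966)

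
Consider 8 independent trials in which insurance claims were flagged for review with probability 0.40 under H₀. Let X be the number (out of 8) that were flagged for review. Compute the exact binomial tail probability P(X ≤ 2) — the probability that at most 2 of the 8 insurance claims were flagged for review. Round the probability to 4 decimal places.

X is binomial with n = 8 and p = 0.40.
P(X ≤ 2) = C(8,0)·0.40^0·0.60^8 + C(8,1)·0.40^1·0.60^7 + C(8,2)·0.40^2·0.60^6.
= 0.016796 + 0.089580 + 0.209019 = 0.3154.

P = 0.3154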